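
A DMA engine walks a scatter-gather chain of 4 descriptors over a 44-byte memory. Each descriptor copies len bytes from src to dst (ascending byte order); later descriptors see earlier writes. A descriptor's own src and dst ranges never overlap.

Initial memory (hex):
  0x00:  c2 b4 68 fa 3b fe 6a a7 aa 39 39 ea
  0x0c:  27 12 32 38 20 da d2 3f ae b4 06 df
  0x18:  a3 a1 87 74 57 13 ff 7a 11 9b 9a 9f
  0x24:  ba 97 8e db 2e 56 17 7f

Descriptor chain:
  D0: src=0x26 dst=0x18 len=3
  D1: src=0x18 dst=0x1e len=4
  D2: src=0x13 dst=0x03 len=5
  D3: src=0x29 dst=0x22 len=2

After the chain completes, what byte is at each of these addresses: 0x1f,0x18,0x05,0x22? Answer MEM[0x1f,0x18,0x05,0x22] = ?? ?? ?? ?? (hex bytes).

MEM[0x1f,0x18,0x05,0x22] = db 8e b4 56

[0] 0x26->0x18 len=3 : 8e db 2e
[1] 0x18->0x1e len=4 : 8e db 2e 74
[2] 0x13->0x03 len=5 : 3f ae b4 06 df
[3] 0x29->0x22 len=2 : 56 17
query mem[0x1f]=0xdb, mem[0x18]=0x8e, mem[0x05]=0xb4, mem[0x22]=0x56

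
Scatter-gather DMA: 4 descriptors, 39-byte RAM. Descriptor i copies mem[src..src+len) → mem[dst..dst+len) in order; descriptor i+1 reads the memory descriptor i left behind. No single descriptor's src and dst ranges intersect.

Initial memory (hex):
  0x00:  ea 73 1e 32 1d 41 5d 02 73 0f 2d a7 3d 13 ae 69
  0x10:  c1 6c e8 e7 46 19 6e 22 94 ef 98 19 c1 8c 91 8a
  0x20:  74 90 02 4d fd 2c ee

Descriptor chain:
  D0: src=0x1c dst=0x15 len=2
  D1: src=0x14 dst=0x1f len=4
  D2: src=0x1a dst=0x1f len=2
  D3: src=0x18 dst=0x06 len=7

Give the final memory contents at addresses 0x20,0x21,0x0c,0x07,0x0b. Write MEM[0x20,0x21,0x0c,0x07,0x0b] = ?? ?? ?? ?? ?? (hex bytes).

[0] 0x1c->0x15 len=2 : c1 8c
[1] 0x14->0x1f len=4 : 46 c1 8c 22
[2] 0x1a->0x1f len=2 : 98 19
[3] 0x18->0x06 len=7 : 94 ef 98 19 c1 8c 91
query mem[0x20]=0x19, mem[0x21]=0x8c, mem[0x0c]=0x91, mem[0x07]=0xef, mem[0x0b]=0x8c

MEM[0x20,0x21,0x0c,0x07,0x0b] = 19 8c 91 ef 8c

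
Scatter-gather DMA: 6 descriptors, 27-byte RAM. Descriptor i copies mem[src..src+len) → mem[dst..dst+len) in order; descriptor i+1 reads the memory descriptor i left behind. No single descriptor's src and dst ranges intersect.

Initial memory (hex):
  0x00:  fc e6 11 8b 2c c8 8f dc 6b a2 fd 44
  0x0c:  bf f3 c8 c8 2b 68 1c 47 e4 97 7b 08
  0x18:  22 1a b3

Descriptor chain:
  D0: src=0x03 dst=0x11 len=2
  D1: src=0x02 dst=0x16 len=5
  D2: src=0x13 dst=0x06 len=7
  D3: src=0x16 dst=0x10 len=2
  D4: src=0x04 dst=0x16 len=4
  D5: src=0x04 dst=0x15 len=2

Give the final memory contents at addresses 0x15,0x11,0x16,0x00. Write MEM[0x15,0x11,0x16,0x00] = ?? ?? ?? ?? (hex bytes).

MEM[0x15,0x11,0x16,0x00] = 2c 8b c8 fc

[0] 0x03->0x11 len=2 : 8b 2c
[1] 0x02->0x16 len=5 : 11 8b 2c c8 8f
[2] 0x13->0x06 len=7 : 47 e4 97 11 8b 2c c8
[3] 0x16->0x10 len=2 : 11 8b
[4] 0x04->0x16 len=4 : 2c c8 47 e4
[5] 0x04->0x15 len=2 : 2c c8
query mem[0x15]=0x2c, mem[0x11]=0x8b, mem[0x16]=0xc8, mem[0x00]=0xfc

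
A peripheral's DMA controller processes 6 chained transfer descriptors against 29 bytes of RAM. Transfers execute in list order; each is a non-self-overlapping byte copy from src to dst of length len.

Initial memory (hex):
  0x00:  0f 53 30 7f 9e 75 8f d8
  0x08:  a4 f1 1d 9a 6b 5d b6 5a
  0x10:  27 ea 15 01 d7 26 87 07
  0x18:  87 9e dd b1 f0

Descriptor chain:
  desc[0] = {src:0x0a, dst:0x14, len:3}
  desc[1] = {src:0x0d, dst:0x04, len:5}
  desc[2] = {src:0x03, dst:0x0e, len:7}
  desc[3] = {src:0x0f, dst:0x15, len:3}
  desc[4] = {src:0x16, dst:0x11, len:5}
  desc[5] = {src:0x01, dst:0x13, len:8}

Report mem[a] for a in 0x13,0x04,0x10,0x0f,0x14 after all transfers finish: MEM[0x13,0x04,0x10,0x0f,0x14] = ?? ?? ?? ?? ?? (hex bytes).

MEM[0x13,0x04,0x10,0x0f,0x14] = 53 5d b6 5d 30

[0] 0x0a->0x14 len=3 : 1d 9a 6b
[1] 0x0d->0x04 len=5 : 5d b6 5a 27 ea
[2] 0x03->0x0e len=7 : 7f 5d b6 5a 27 ea f1
[3] 0x0f->0x15 len=3 : 5d b6 5a
[4] 0x16->0x11 len=5 : b6 5a 87 9e dd
[5] 0x01->0x13 len=8 : 53 30 7f 5d b6 5a 27 ea
query mem[0x13]=0x53, mem[0x04]=0x5d, mem[0x10]=0xb6, mem[0x0f]=0x5d, mem[0x14]=0x30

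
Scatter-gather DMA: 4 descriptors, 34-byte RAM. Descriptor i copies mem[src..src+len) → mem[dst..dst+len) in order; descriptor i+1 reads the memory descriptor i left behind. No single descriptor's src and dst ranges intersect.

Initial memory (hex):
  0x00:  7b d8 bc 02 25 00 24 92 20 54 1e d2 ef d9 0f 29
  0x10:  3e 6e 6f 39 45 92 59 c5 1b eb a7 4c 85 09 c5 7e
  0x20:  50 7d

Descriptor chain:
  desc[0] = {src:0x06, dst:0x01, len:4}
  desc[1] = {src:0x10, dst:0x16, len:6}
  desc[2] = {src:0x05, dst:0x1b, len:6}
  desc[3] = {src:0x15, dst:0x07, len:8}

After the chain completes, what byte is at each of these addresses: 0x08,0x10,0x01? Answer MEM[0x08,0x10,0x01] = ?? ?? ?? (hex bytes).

MEM[0x08,0x10,0x01] = 3e 3e 24

D0: mem[0x01..0x04] <- [24 92 20 54]
D1: mem[0x16..0x1b] <- [3e 6e 6f 39 45 92]
D2: mem[0x1b..0x20] <- [00 24 92 20 54 1e]
D3: mem[0x07..0x0e] <- [92 3e 6e 6f 39 45 00 24]
query mem[0x08]=0x3e, mem[0x10]=0x3e, mem[0x01]=0x24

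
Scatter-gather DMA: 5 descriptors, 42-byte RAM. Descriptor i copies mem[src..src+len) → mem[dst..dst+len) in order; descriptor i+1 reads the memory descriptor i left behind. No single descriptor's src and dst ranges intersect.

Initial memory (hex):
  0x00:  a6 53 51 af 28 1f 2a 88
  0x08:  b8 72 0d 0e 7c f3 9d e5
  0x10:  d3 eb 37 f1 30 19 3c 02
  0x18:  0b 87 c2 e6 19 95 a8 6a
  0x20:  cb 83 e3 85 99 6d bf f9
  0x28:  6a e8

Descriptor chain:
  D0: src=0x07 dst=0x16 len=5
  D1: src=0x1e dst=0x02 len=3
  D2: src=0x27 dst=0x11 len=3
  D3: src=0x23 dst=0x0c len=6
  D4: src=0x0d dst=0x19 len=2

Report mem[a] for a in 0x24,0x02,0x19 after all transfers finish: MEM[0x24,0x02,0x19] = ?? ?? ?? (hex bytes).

MEM[0x24,0x02,0x19] = 99 a8 99

  after D0: wrote 5B at 0x16 = 88b8720d0e
  after D1: wrote 3B at 0x02 = a86acb
  after D2: wrote 3B at 0x11 = f96ae8
  after D3: wrote 6B at 0x0c = 85996dbff96a
  after D4: wrote 2B at 0x19 = 996d
query mem[0x24]=0x99, mem[0x02]=0xa8, mem[0x19]=0x99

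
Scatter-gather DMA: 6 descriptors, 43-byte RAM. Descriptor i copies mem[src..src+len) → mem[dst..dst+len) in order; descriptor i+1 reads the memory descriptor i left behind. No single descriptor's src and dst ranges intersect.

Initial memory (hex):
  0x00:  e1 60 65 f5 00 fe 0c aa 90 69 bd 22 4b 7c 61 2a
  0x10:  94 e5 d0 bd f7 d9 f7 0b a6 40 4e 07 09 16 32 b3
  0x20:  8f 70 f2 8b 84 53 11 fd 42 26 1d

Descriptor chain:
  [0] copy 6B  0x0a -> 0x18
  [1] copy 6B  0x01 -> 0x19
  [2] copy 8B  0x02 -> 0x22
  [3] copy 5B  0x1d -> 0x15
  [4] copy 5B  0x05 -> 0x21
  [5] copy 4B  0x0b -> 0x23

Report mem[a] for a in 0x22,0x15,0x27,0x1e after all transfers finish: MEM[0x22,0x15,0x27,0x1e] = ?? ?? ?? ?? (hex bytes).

MEM[0x22,0x15,0x27,0x1e] = 0c fe aa 0c

D0: mem[0x18..0x1d] <- [bd 22 4b 7c 61 2a]
D1: mem[0x19..0x1e] <- [60 65 f5 00 fe 0c]
D2: mem[0x22..0x29] <- [65 f5 00 fe 0c aa 90 69]
D3: mem[0x15..0x19] <- [fe 0c b3 8f 70]
D4: mem[0x21..0x25] <- [fe 0c aa 90 69]
D5: mem[0x23..0x26] <- [22 4b 7c 61]
query mem[0x22]=0x0c, mem[0x15]=0xfe, mem[0x27]=0xaa, mem[0x1e]=0x0c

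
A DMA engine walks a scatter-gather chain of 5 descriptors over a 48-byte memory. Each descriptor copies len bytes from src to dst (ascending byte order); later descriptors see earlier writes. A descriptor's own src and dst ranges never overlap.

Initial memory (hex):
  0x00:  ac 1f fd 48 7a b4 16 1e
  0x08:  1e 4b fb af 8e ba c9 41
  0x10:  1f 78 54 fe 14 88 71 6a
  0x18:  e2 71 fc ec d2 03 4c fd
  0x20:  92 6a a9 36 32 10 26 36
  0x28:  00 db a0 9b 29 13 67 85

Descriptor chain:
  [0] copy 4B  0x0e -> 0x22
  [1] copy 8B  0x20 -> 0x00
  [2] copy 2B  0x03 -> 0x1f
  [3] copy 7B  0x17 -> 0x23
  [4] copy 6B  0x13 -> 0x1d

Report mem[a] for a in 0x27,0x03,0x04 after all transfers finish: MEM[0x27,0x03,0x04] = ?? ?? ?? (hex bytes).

MEM[0x27,0x03,0x04] = ec 41 1f

[0] 0x0e->0x22 len=4 : c9 41 1f 78
[1] 0x20->0x00 len=8 : 92 6a c9 41 1f 78 26 36
[2] 0x03->0x1f len=2 : 41 1f
[3] 0x17->0x23 len=7 : 6a e2 71 fc ec d2 03
[4] 0x13->0x1d len=6 : fe 14 88 71 6a e2
query mem[0x27]=0xec, mem[0x03]=0x41, mem[0x04]=0x1f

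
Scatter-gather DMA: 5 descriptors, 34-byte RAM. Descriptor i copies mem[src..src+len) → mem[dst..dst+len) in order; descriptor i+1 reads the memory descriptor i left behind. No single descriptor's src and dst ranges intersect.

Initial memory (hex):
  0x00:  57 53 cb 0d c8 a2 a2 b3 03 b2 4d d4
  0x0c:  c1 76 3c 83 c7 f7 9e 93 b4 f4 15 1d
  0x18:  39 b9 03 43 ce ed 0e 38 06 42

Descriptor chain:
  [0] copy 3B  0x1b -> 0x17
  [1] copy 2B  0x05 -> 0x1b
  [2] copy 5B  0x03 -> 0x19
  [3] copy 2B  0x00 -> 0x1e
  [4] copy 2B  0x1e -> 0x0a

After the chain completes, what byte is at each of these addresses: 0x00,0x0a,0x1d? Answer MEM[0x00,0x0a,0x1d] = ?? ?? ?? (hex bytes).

MEM[0x00,0x0a,0x1d] = 57 57 b3

[0] 0x1b->0x17 len=3 : 43 ce ed
[1] 0x05->0x1b len=2 : a2 a2
[2] 0x03->0x19 len=5 : 0d c8 a2 a2 b3
[3] 0x00->0x1e len=2 : 57 53
[4] 0x1e->0x0a len=2 : 57 53
query mem[0x00]=0x57, mem[0x0a]=0x57, mem[0x1d]=0xb3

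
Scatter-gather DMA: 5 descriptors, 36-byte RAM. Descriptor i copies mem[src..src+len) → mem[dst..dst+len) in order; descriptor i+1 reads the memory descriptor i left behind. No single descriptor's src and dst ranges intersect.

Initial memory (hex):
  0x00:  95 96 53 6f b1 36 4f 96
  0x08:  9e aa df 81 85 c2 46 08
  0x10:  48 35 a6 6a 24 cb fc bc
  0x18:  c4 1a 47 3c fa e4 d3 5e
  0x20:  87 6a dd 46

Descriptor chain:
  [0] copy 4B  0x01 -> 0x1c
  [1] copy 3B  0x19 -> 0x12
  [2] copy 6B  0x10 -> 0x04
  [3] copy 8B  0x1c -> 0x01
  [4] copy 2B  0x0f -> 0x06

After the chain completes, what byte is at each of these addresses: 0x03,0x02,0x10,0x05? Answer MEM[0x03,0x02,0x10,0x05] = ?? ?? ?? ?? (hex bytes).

MEM[0x03,0x02,0x10,0x05] = 6f 53 48 87

D0: mem[0x1c..0x1f] <- [96 53 6f b1]
D1: mem[0x12..0x14] <- [1a 47 3c]
D2: mem[0x04..0x09] <- [48 35 1a 47 3c cb]
D3: mem[0x01..0x08] <- [96 53 6f b1 87 6a dd 46]
D4: mem[0x06..0x07] <- [08 48]
query mem[0x03]=0x6f, mem[0x02]=0x53, mem[0x10]=0x48, mem[0x05]=0x87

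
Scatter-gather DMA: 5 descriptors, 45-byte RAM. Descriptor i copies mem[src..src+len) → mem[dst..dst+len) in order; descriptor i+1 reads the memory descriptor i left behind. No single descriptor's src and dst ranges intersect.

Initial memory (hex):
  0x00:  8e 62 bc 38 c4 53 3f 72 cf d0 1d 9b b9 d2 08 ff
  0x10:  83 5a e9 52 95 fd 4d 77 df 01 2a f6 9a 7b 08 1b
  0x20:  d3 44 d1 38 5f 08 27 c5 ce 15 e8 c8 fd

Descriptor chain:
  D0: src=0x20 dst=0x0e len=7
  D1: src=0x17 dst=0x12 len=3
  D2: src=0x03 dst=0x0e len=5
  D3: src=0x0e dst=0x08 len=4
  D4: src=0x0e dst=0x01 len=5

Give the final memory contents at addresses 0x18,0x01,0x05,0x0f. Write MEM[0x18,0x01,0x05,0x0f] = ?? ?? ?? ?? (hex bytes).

MEM[0x18,0x01,0x05,0x0f] = df 38 72 c4

[0] 0x20->0x0e len=7 : d3 44 d1 38 5f 08 27
[1] 0x17->0x12 len=3 : 77 df 01
[2] 0x03->0x0e len=5 : 38 c4 53 3f 72
[3] 0x0e->0x08 len=4 : 38 c4 53 3f
[4] 0x0e->0x01 len=5 : 38 c4 53 3f 72
query mem[0x18]=0xdf, mem[0x01]=0x38, mem[0x05]=0x72, mem[0x0f]=0xc4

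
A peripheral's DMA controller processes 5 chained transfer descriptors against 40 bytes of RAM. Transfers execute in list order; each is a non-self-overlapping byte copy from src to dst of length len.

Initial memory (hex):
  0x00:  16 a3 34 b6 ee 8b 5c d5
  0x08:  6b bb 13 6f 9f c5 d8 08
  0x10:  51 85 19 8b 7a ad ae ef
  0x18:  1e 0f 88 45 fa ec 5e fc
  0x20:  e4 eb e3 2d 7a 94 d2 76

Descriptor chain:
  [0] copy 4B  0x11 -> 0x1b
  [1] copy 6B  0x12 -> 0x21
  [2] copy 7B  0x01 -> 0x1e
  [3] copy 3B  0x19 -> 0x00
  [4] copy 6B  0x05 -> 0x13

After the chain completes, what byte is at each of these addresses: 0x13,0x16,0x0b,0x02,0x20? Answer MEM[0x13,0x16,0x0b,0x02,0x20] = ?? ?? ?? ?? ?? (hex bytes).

[0] 0x11->0x1b len=4 : 85 19 8b 7a
[1] 0x12->0x21 len=6 : 19 8b 7a ad ae ef
[2] 0x01->0x1e len=7 : a3 34 b6 ee 8b 5c d5
[3] 0x19->0x00 len=3 : 0f 88 85
[4] 0x05->0x13 len=6 : 8b 5c d5 6b bb 13
query mem[0x13]=0x8b, mem[0x16]=0x6b, mem[0x0b]=0x6f, mem[0x02]=0x85, mem[0x20]=0xb6

MEM[0x13,0x16,0x0b,0x02,0x20] = 8b 6b 6f 85 b6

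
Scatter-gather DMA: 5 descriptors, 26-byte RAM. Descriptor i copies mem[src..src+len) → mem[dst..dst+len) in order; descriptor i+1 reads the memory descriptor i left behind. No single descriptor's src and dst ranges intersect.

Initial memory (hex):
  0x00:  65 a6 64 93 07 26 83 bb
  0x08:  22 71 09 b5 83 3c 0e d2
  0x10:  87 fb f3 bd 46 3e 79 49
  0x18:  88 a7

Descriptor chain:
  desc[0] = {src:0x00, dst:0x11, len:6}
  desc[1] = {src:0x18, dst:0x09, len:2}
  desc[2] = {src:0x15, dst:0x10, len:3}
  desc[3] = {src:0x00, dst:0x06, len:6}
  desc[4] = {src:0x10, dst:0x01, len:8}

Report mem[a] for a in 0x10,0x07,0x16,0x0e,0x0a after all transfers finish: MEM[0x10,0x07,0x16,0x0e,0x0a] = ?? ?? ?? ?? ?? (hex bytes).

[0] 0x00->0x11 len=6 : 65 a6 64 93 07 26
[1] 0x18->0x09 len=2 : 88 a7
[2] 0x15->0x10 len=3 : 07 26 49
[3] 0x00->0x06 len=6 : 65 a6 64 93 07 26
[4] 0x10->0x01 len=8 : 07 26 49 64 93 07 26 49
query mem[0x10]=0x07, mem[0x07]=0x26, mem[0x16]=0x26, mem[0x0e]=0x0e, mem[0x0a]=0x07

MEM[0x10,0x07,0x16,0x0e,0x0a] = 07 26 26 0e 07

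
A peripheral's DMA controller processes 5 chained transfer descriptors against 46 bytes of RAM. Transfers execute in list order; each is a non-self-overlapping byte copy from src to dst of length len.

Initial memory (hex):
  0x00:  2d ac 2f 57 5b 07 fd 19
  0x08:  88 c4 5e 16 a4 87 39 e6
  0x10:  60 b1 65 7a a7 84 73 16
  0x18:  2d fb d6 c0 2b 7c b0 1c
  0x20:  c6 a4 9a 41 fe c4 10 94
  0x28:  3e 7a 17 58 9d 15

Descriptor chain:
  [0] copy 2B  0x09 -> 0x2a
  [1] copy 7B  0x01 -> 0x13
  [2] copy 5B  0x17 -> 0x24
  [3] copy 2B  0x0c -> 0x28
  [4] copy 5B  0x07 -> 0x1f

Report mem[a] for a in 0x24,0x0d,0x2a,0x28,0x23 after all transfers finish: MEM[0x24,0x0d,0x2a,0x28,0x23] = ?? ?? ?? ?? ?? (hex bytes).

MEM[0x24,0x0d,0x2a,0x28,0x23] = 07 87 c4 a4 16

D0: mem[0x2a..0x2b] <- [c4 5e]
D1: mem[0x13..0x19] <- [ac 2f 57 5b 07 fd 19]
D2: mem[0x24..0x28] <- [07 fd 19 d6 c0]
D3: mem[0x28..0x29] <- [a4 87]
D4: mem[0x1f..0x23] <- [19 88 c4 5e 16]
query mem[0x24]=0x07, mem[0x0d]=0x87, mem[0x2a]=0xc4, mem[0x28]=0xa4, mem[0x23]=0x16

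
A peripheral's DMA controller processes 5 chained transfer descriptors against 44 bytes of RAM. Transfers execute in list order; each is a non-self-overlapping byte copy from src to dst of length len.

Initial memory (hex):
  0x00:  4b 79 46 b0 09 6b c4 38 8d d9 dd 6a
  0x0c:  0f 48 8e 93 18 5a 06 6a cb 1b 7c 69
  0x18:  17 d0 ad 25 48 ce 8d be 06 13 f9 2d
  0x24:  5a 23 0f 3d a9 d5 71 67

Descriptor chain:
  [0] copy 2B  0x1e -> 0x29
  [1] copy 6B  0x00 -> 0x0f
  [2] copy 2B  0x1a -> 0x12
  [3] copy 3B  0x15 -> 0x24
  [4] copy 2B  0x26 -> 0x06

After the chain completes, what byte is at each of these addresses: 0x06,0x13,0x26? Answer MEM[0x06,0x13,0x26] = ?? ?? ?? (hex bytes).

[0] 0x1e->0x29 len=2 : 8d be
[1] 0x00->0x0f len=6 : 4b 79 46 b0 09 6b
[2] 0x1a->0x12 len=2 : ad 25
[3] 0x15->0x24 len=3 : 1b 7c 69
[4] 0x26->0x06 len=2 : 69 3d
query mem[0x06]=0x69, mem[0x13]=0x25, mem[0x26]=0x69

MEM[0x06,0x13,0x26] = 69 25 69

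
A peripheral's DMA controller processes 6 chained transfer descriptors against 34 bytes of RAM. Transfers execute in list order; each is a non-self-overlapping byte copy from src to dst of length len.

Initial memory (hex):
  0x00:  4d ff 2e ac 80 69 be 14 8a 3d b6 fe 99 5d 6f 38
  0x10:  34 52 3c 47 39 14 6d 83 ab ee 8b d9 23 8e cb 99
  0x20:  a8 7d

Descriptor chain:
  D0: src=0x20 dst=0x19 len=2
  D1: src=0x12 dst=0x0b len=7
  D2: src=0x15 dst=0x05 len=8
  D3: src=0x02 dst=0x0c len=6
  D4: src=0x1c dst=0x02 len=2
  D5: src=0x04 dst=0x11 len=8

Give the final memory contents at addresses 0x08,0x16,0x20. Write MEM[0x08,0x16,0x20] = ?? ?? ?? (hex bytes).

  after D0: wrote 2B at 0x19 = a87d
  after D1: wrote 7B at 0x0b = 3c4739146d83ab
  after D2: wrote 8B at 0x05 = 146d83aba87dd923
  after D3: wrote 6B at 0x0c = 2eac80146d83
  after D4: wrote 2B at 0x02 = 238e
  after D5: wrote 8B at 0x11 = 80146d83aba87dd9
query mem[0x08]=0xab, mem[0x16]=0xa8, mem[0x20]=0xa8

MEM[0x08,0x16,0x20] = ab a8 a8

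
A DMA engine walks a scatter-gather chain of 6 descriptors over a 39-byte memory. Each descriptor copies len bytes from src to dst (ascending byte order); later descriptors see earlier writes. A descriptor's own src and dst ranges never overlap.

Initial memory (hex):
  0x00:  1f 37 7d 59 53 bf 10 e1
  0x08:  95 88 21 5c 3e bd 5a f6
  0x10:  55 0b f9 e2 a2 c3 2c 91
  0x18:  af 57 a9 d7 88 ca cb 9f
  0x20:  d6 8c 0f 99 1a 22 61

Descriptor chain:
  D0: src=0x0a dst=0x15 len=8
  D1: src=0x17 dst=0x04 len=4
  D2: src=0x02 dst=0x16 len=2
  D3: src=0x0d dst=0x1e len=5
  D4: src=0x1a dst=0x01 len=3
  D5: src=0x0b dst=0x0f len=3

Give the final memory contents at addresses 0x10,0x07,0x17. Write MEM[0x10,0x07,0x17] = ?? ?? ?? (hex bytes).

  after D0: wrote 8B at 0x15 = 215c3ebd5af6550b
  after D1: wrote 4B at 0x04 = 3ebd5af6
  after D2: wrote 2B at 0x16 = 7d59
  after D3: wrote 5B at 0x1e = bd5af6550b
  after D4: wrote 3B at 0x01 = f6550b
  after D5: wrote 3B at 0x0f = 5c3ebd
query mem[0x10]=0x3e, mem[0x07]=0xf6, mem[0x17]=0x59

MEM[0x10,0x07,0x17] = 3e f6 59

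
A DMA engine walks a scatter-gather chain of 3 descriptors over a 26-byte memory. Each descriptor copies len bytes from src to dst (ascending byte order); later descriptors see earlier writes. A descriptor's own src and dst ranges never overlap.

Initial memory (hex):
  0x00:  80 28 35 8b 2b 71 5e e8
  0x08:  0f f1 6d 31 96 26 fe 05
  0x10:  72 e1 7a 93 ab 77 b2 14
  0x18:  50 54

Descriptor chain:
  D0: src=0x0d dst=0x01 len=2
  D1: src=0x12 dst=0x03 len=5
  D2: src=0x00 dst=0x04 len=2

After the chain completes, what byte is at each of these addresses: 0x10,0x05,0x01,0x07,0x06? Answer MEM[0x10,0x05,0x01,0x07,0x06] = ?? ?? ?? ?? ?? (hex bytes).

MEM[0x10,0x05,0x01,0x07,0x06] = 72 26 26 b2 77

  after D0: wrote 2B at 0x01 = 26fe
  after D1: wrote 5B at 0x03 = 7a93ab77b2
  after D2: wrote 2B at 0x04 = 8026
query mem[0x10]=0x72, mem[0x05]=0x26, mem[0x01]=0x26, mem[0x07]=0xb2, mem[0x06]=0x77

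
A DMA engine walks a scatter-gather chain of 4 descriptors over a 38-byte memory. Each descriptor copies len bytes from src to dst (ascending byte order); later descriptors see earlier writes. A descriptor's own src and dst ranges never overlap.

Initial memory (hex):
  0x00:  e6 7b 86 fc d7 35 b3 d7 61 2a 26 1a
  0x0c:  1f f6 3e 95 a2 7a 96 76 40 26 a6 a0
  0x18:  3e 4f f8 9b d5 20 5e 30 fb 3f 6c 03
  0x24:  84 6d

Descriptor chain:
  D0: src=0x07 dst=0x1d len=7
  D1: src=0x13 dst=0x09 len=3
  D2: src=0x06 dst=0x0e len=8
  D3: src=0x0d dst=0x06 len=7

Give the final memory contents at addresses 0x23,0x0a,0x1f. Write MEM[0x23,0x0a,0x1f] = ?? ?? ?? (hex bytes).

  after D0: wrote 7B at 0x1d = d7612a261a1ff6
  after D1: wrote 3B at 0x09 = 764026
  after D2: wrote 8B at 0x0e = b3d7617640261ff6
  after D3: wrote 7B at 0x06 = f6b3d761764026
query mem[0x23]=0xf6, mem[0x0a]=0x76, mem[0x1f]=0x2a

MEM[0x23,0x0a,0x1f] = f6 76 2a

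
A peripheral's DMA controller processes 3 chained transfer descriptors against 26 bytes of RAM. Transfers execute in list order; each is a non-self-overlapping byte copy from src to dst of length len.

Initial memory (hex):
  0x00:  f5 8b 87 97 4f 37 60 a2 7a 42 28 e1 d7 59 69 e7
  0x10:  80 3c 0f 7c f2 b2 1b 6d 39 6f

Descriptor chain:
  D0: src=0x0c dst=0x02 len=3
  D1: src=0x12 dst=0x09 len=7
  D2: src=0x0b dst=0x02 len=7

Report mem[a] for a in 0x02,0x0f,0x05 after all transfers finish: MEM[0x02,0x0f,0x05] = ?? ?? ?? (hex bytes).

[0] 0x0c->0x02 len=3 : d7 59 69
[1] 0x12->0x09 len=7 : 0f 7c f2 b2 1b 6d 39
[2] 0x0b->0x02 len=7 : f2 b2 1b 6d 39 80 3c
query mem[0x02]=0xf2, mem[0x0f]=0x39, mem[0x05]=0x6d

MEM[0x02,0x0f,0x05] = f2 39 6d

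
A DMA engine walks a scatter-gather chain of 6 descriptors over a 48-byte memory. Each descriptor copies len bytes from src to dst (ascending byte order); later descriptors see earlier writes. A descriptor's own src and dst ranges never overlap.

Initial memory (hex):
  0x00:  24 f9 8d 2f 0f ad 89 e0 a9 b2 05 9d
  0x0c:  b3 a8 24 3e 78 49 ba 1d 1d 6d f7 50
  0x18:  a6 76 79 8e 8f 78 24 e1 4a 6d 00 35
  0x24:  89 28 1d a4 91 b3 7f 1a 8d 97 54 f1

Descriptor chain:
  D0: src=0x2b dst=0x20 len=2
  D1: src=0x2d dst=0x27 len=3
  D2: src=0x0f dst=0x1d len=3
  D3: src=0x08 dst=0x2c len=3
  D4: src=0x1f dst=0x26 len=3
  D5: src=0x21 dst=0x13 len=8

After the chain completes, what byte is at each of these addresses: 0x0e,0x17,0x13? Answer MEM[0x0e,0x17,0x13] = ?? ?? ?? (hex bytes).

[0] 0x2b->0x20 len=2 : 1a 8d
[1] 0x2d->0x27 len=3 : 97 54 f1
[2] 0x0f->0x1d len=3 : 3e 78 49
[3] 0x08->0x2c len=3 : a9 b2 05
[4] 0x1f->0x26 len=3 : 49 1a 8d
[5] 0x21->0x13 len=8 : 8d 00 35 89 28 49 1a 8d
query mem[0x0e]=0x24, mem[0x17]=0x28, mem[0x13]=0x8d

MEM[0x0e,0x17,0x13] = 24 28 8d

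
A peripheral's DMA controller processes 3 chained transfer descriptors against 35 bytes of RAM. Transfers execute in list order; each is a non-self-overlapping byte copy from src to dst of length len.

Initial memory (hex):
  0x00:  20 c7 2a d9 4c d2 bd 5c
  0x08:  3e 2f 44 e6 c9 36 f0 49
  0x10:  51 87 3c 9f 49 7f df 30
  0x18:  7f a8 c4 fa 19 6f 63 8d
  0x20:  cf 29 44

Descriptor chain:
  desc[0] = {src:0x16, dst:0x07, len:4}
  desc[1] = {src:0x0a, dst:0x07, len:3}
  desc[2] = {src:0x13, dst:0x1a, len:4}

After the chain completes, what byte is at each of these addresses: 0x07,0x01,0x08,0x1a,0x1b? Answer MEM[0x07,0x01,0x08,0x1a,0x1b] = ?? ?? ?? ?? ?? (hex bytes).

MEM[0x07,0x01,0x08,0x1a,0x1b] = a8 c7 e6 9f 49

  after D0: wrote 4B at 0x07 = df307fa8
  after D1: wrote 3B at 0x07 = a8e6c9
  after D2: wrote 4B at 0x1a = 9f497fdf
query mem[0x07]=0xa8, mem[0x01]=0xc7, mem[0x08]=0xe6, mem[0x1a]=0x9f, mem[0x1b]=0x49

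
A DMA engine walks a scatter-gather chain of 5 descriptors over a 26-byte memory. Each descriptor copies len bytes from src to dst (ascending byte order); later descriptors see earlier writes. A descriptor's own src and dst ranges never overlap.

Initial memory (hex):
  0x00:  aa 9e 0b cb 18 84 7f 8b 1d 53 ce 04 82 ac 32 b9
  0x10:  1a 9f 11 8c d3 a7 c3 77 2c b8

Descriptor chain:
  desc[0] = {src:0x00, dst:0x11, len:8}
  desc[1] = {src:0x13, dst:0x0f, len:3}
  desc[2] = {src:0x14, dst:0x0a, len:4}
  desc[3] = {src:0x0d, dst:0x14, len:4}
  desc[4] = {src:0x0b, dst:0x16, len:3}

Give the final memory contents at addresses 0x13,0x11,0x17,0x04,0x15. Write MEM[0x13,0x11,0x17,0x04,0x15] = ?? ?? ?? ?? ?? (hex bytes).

  after D0: wrote 8B at 0x11 = aa9e0bcb18847f8b
  after D1: wrote 3B at 0x0f = 0bcb18
  after D2: wrote 4B at 0x0a = cb18847f
  after D3: wrote 4B at 0x14 = 7f320bcb
  after D4: wrote 3B at 0x16 = 18847f
query mem[0x13]=0x0b, mem[0x11]=0x18, mem[0x17]=0x84, mem[0x04]=0x18, mem[0x15]=0x32

MEM[0x13,0x11,0x17,0x04,0x15] = 0b 18 84 18 32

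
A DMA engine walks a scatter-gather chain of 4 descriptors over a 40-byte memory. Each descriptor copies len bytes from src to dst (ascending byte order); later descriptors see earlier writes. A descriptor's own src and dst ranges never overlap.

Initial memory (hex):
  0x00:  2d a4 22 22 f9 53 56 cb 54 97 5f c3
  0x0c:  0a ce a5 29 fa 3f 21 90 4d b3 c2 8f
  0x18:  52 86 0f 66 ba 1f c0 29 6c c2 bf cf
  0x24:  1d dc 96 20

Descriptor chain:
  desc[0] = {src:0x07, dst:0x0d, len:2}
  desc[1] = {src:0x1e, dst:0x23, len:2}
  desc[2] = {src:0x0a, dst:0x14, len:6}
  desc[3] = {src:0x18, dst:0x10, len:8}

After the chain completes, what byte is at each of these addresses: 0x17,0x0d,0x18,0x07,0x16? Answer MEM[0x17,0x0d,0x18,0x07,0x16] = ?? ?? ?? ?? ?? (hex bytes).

  after D0: wrote 2B at 0x0d = cb54
  after D1: wrote 2B at 0x23 = c029
  after D2: wrote 6B at 0x14 = 5fc30acb5429
  after D3: wrote 8B at 0x10 = 54290f66ba1fc029
query mem[0x17]=0x29, mem[0x0d]=0xcb, mem[0x18]=0x54, mem[0x07]=0xcb, mem[0x16]=0xc0

MEM[0x17,0x0d,0x18,0x07,0x16] = 29 cb 54 cb c0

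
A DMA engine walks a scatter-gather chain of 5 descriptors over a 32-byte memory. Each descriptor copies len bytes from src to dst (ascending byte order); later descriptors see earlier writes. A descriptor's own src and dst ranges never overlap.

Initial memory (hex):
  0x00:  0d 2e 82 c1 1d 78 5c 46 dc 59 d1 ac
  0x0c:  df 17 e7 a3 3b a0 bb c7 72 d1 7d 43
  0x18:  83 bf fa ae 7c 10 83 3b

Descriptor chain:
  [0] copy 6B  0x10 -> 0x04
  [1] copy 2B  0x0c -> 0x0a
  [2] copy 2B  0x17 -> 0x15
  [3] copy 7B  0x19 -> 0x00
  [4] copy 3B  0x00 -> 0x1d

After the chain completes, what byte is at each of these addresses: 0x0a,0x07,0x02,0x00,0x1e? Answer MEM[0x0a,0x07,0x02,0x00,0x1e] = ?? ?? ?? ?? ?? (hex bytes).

#0 dst[0x04+6] := {0x3b,0xa0,0xbb,0xc7,0x72,0xd1}
#1 dst[0x0a+2] := {0xdf,0x17}
#2 dst[0x15+2] := {0x43,0x83}
#3 dst[0x00+7] := {0xbf,0xfa,0xae,0x7c,0x10,0x83,0x3b}
#4 dst[0x1d+3] := {0xbf,0xfa,0xae}
query mem[0x0a]=0xdf, mem[0x07]=0xc7, mem[0x02]=0xae, mem[0x00]=0xbf, mem[0x1e]=0xfa

MEM[0x0a,0x07,0x02,0x00,0x1e] = df c7 ae bf fa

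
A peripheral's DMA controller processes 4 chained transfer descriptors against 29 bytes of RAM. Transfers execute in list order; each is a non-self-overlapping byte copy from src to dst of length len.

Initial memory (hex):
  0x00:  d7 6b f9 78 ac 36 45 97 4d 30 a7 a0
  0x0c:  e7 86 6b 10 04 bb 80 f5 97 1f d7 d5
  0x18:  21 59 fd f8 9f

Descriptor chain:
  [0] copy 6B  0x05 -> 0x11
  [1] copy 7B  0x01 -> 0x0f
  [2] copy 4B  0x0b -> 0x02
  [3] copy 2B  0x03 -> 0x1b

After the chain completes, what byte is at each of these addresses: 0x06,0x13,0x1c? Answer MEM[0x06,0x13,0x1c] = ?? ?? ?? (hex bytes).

#0 dst[0x11+6] := {0x36,0x45,0x97,0x4d,0x30,0xa7}
#1 dst[0x0f+7] := {0x6b,0xf9,0x78,0xac,0x36,0x45,0x97}
#2 dst[0x02+4] := {0xa0,0xe7,0x86,0x6b}
#3 dst[0x1b+2] := {0xe7,0x86}
query mem[0x06]=0x45, mem[0x13]=0x36, mem[0x1c]=0x86

MEM[0x06,0x13,0x1c] = 45 36 86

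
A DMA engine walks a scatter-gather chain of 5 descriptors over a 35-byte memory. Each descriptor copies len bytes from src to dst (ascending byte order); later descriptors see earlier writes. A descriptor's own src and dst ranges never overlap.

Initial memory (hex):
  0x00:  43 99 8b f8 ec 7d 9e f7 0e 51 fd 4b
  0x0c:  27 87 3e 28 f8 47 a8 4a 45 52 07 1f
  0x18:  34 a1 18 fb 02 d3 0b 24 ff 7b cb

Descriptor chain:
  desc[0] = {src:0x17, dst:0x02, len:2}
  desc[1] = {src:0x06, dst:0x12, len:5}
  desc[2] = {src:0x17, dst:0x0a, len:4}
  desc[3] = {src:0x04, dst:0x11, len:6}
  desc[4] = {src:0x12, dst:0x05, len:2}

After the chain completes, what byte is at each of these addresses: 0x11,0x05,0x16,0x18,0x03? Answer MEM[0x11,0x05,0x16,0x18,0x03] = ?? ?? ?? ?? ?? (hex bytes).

  after D0: wrote 2B at 0x02 = 1f34
  after D1: wrote 5B at 0x12 = 9ef70e51fd
  after D2: wrote 4B at 0x0a = 1f34a118
  after D3: wrote 6B at 0x11 = ec7d9ef70e51
  after D4: wrote 2B at 0x05 = 7d9e
query mem[0x11]=0xec, mem[0x05]=0x7d, mem[0x16]=0x51, mem[0x18]=0x34, mem[0x03]=0x34

MEM[0x11,0x05,0x16,0x18,0x03] = ec 7d 51 34 34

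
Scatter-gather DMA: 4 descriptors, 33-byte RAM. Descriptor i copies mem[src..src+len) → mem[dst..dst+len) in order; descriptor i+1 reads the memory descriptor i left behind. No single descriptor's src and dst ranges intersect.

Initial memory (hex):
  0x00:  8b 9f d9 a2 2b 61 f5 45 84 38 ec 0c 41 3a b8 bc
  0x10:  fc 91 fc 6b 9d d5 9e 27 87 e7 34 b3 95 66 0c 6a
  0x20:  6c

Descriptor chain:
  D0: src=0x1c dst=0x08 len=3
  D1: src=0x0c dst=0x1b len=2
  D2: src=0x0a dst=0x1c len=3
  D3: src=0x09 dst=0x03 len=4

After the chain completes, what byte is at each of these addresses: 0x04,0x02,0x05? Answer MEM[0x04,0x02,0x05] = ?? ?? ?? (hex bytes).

[0] 0x1c->0x08 len=3 : 95 66 0c
[1] 0x0c->0x1b len=2 : 41 3a
[2] 0x0a->0x1c len=3 : 0c 0c 41
[3] 0x09->0x03 len=4 : 66 0c 0c 41
query mem[0x04]=0x0c, mem[0x02]=0xd9, mem[0x05]=0x0c

MEM[0x04,0x02,0x05] = 0c d9 0c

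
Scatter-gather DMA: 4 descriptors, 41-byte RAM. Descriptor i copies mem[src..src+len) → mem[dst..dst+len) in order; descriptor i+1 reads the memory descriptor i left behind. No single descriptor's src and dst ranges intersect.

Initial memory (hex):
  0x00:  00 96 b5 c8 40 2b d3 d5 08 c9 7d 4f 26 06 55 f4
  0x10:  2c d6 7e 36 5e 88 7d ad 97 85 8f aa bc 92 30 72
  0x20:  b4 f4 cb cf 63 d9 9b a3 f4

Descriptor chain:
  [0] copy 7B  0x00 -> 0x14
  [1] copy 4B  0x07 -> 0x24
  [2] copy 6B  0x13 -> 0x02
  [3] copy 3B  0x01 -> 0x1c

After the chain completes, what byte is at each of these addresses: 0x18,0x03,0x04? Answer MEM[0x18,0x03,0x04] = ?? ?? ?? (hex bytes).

D0: mem[0x14..0x1a] <- [00 96 b5 c8 40 2b d3]
D1: mem[0x24..0x27] <- [d5 08 c9 7d]
D2: mem[0x02..0x07] <- [36 00 96 b5 c8 40]
D3: mem[0x1c..0x1e] <- [96 36 00]
query mem[0x18]=0x40, mem[0x03]=0x00, mem[0x04]=0x96

MEM[0x18,0x03,0x04] = 40 00 96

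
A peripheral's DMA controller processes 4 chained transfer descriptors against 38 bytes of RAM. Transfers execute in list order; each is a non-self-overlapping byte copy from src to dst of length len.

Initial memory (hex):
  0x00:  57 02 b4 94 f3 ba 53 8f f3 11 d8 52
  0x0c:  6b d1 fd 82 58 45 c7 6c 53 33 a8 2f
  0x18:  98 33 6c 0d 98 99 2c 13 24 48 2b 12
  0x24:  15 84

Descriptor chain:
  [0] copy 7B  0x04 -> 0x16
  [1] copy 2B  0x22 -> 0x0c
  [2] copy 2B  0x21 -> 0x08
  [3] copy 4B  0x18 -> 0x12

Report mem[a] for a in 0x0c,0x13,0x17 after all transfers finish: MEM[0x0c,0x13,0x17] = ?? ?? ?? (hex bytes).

[0] 0x04->0x16 len=7 : f3 ba 53 8f f3 11 d8
[1] 0x22->0x0c len=2 : 2b 12
[2] 0x21->0x08 len=2 : 48 2b
[3] 0x18->0x12 len=4 : 53 8f f3 11
query mem[0x0c]=0x2b, mem[0x13]=0x8f, mem[0x17]=0xba

MEM[0x0c,0x13,0x17] = 2b 8f ba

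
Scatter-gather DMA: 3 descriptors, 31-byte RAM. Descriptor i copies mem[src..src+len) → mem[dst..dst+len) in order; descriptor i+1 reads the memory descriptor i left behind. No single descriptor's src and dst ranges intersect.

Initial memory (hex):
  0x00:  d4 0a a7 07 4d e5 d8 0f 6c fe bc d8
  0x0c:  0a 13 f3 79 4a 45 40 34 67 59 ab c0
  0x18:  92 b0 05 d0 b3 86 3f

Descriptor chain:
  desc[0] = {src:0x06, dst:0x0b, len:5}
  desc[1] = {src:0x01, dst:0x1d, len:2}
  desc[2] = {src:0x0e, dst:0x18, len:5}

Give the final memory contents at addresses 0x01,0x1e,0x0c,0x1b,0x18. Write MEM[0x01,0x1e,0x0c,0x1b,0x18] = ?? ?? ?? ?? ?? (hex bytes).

  after D0: wrote 5B at 0x0b = d80f6cfebc
  after D1: wrote 2B at 0x1d = 0aa7
  after D2: wrote 5B at 0x18 = febc4a4540
query mem[0x01]=0x0a, mem[0x1e]=0xa7, mem[0x0c]=0x0f, mem[0x1b]=0x45, mem[0x18]=0xfe

MEM[0x01,0x1e,0x0c,0x1b,0x18] = 0a a7 0f 45 fe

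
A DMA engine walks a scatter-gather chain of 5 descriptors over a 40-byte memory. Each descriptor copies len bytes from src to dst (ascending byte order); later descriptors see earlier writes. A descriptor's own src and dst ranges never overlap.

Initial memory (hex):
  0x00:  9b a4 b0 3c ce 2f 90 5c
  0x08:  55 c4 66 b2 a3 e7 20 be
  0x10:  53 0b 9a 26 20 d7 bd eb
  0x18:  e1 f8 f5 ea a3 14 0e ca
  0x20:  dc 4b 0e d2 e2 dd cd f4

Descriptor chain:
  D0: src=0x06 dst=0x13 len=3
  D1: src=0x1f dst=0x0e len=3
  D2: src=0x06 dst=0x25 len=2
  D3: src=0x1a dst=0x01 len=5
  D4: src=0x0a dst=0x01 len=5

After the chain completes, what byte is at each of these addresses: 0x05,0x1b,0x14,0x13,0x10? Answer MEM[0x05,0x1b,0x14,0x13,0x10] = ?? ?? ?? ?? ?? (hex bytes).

D0: mem[0x13..0x15] <- [90 5c 55]
D1: mem[0x0e..0x10] <- [ca dc 4b]
D2: mem[0x25..0x26] <- [90 5c]
D3: mem[0x01..0x05] <- [f5 ea a3 14 0e]
D4: mem[0x01..0x05] <- [66 b2 a3 e7 ca]
query mem[0x05]=0xca, mem[0x1b]=0xea, mem[0x14]=0x5c, mem[0x13]=0x90, mem[0x10]=0x4b

MEM[0x05,0x1b,0x14,0x13,0x10] = ca ea 5c 90 4b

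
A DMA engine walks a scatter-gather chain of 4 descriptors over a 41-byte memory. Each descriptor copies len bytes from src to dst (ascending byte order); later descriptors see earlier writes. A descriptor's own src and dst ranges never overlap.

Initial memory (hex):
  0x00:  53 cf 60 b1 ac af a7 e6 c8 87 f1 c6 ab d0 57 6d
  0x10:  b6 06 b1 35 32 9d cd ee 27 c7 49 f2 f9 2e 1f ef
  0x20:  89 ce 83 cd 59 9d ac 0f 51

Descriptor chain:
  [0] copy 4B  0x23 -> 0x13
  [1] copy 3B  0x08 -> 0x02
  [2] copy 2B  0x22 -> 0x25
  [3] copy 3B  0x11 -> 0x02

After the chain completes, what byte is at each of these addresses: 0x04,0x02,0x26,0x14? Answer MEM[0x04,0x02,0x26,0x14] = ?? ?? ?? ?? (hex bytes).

[0] 0x23->0x13 len=4 : cd 59 9d ac
[1] 0x08->0x02 len=3 : c8 87 f1
[2] 0x22->0x25 len=2 : 83 cd
[3] 0x11->0x02 len=3 : 06 b1 cd
query mem[0x04]=0xcd, mem[0x02]=0x06, mem[0x26]=0xcd, mem[0x14]=0x59

MEM[0x04,0x02,0x26,0x14] = cd 06 cd 59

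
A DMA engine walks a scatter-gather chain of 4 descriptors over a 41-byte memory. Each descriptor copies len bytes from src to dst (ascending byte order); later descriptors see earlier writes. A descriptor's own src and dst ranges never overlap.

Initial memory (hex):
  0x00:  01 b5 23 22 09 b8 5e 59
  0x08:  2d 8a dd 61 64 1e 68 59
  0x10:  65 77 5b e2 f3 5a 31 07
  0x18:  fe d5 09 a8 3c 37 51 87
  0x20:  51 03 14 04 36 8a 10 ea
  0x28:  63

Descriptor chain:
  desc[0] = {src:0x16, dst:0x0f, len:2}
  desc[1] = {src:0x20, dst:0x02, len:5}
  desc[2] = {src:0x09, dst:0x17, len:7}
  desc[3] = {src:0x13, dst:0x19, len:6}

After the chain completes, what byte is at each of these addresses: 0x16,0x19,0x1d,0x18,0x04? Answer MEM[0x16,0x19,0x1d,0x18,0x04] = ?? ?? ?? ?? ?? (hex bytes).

MEM[0x16,0x19,0x1d,0x18,0x04] = 31 e2 8a dd 14

[0] 0x16->0x0f len=2 : 31 07
[1] 0x20->0x02 len=5 : 51 03 14 04 36
[2] 0x09->0x17 len=7 : 8a dd 61 64 1e 68 31
[3] 0x13->0x19 len=6 : e2 f3 5a 31 8a dd
query mem[0x16]=0x31, mem[0x19]=0xe2, mem[0x1d]=0x8a, mem[0x18]=0xdd, mem[0x04]=0x14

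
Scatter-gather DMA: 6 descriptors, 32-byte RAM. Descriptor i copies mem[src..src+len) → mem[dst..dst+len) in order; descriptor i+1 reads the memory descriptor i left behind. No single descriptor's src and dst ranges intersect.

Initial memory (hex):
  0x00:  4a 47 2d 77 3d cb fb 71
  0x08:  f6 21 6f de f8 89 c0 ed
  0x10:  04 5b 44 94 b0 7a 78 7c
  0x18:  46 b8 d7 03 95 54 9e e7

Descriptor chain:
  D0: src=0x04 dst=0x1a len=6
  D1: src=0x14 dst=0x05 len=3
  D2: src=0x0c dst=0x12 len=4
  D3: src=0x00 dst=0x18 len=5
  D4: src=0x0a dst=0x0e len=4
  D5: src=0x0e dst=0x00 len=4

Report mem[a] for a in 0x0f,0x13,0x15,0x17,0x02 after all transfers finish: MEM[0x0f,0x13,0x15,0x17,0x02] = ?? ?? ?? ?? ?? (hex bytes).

MEM[0x0f,0x13,0x15,0x17,0x02] = de 89 ed 7c f8

#0 dst[0x1a+6] := {0x3d,0xcb,0xfb,0x71,0xf6,0x21}
#1 dst[0x05+3] := {0xb0,0x7a,0x78}
#2 dst[0x12+4] := {0xf8,0x89,0xc0,0xed}
#3 dst[0x18+5] := {0x4a,0x47,0x2d,0x77,0x3d}
#4 dst[0x0e+4] := {0x6f,0xde,0xf8,0x89}
#5 dst[0x00+4] := {0x6f,0xde,0xf8,0x89}
query mem[0x0f]=0xde, mem[0x13]=0x89, mem[0x15]=0xed, mem[0x17]=0x7c, mem[0x02]=0xf8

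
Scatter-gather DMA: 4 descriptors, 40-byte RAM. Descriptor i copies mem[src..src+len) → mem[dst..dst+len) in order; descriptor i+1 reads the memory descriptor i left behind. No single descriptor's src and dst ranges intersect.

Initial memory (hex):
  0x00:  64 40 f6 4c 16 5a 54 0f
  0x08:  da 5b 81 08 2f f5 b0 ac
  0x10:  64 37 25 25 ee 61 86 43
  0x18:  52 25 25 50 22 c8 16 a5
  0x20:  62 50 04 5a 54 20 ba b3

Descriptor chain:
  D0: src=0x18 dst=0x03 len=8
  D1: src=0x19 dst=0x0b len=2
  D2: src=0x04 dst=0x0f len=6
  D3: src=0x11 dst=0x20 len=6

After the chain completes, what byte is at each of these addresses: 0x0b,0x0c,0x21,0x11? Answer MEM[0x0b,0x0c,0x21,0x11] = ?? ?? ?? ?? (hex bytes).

D0: mem[0x03..0x0a] <- [52 25 25 50 22 c8 16 a5]
D1: mem[0x0b..0x0c] <- [25 25]
D2: mem[0x0f..0x14] <- [25 25 50 22 c8 16]
D3: mem[0x20..0x25] <- [50 22 c8 16 61 86]
query mem[0x0b]=0x25, mem[0x0c]=0x25, mem[0x21]=0x22, mem[0x11]=0x50

MEM[0x0b,0x0c,0x21,0x11] = 25 25 22 50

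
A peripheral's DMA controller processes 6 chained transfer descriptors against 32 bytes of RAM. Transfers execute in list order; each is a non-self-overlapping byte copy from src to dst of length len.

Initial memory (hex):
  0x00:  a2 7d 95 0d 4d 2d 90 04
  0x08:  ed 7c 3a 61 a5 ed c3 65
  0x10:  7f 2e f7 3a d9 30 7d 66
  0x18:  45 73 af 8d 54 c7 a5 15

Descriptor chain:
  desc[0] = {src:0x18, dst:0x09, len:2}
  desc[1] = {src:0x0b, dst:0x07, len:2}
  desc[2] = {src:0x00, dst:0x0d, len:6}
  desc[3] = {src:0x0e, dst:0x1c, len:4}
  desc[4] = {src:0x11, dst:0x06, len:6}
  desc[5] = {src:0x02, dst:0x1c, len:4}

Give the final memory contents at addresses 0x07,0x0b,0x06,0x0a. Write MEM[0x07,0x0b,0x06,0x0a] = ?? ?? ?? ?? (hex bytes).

MEM[0x07,0x0b,0x06,0x0a] = 2d 7d 4d 30

  after D0: wrote 2B at 0x09 = 4573
  after D1: wrote 2B at 0x07 = 61a5
  after D2: wrote 6B at 0x0d = a27d950d4d2d
  after D3: wrote 4B at 0x1c = 7d950d4d
  after D4: wrote 6B at 0x06 = 4d2d3ad9307d
  after D5: wrote 4B at 0x1c = 950d4d2d
query mem[0x07]=0x2d, mem[0x0b]=0x7d, mem[0x06]=0x4d, mem[0x0a]=0x30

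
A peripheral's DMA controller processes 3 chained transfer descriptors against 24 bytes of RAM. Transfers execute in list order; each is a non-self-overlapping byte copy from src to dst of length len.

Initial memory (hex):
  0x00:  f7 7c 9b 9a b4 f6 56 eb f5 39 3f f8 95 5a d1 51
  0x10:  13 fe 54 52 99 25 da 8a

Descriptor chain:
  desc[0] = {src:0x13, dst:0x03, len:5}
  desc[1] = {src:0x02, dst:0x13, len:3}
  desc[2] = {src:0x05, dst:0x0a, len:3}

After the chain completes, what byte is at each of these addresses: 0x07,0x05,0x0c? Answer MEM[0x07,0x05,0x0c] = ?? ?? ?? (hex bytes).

[0] 0x13->0x03 len=5 : 52 99 25 da 8a
[1] 0x02->0x13 len=3 : 9b 52 99
[2] 0x05->0x0a len=3 : 25 da 8a
query mem[0x07]=0x8a, mem[0x05]=0x25, mem[0x0c]=0x8a

MEM[0x07,0x05,0x0c] = 8a 25 8a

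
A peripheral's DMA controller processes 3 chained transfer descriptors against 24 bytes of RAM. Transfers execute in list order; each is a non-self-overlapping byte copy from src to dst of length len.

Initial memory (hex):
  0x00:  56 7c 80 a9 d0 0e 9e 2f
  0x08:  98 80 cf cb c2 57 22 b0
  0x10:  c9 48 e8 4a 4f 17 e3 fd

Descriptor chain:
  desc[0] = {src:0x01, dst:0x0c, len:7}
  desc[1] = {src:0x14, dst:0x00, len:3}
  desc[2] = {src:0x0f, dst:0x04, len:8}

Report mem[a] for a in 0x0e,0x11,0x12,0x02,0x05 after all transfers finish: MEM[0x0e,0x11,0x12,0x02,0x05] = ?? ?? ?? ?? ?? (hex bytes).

MEM[0x0e,0x11,0x12,0x02,0x05] = a9 9e 2f e3 0e

  after D0: wrote 7B at 0x0c = 7c80a9d00e9e2f
  after D1: wrote 3B at 0x00 = 4f17e3
  after D2: wrote 8B at 0x04 = d00e9e2f4a4f17e3
query mem[0x0e]=0xa9, mem[0x11]=0x9e, mem[0x12]=0x2f, mem[0x02]=0xe3, mem[0x05]=0x0e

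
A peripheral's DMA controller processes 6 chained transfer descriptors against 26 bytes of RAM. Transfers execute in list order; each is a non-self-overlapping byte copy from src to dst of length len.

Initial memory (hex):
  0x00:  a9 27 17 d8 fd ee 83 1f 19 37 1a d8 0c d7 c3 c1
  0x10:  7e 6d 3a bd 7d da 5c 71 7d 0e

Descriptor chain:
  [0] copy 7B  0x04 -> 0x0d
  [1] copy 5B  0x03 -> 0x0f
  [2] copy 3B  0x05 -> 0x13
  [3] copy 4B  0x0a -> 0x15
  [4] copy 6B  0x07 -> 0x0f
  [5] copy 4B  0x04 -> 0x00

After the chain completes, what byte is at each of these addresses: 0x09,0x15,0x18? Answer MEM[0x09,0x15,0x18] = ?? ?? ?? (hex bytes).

  after D0: wrote 7B at 0x0d = fdee831f19371a
  after D1: wrote 5B at 0x0f = d8fdee831f
  after D2: wrote 3B at 0x13 = ee831f
  after D3: wrote 4B at 0x15 = 1ad80cfd
  after D4: wrote 6B at 0x0f = 1f19371ad80c
  after D5: wrote 4B at 0x00 = fdee831f
query mem[0x09]=0x37, mem[0x15]=0x1a, mem[0x18]=0xfd

MEM[0x09,0x15,0x18] = 37 1a fd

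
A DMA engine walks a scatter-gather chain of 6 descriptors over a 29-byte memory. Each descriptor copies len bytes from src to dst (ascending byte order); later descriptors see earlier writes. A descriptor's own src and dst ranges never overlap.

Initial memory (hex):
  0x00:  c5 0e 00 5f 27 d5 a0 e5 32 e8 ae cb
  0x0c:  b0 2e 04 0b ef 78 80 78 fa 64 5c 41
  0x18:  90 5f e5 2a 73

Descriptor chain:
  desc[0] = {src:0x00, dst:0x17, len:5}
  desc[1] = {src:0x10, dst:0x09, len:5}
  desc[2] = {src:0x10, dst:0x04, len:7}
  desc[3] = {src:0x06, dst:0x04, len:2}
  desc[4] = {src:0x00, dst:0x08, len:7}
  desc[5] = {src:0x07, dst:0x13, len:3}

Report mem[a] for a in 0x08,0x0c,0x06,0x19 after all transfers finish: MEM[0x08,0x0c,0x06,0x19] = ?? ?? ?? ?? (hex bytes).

D0: mem[0x17..0x1b] <- [c5 0e 00 5f 27]
D1: mem[0x09..0x0d] <- [ef 78 80 78 fa]
D2: mem[0x04..0x0a] <- [ef 78 80 78 fa 64 5c]
D3: mem[0x04..0x05] <- [80 78]
D4: mem[0x08..0x0e] <- [c5 0e 00 5f 80 78 80]
D5: mem[0x13..0x15] <- [78 c5 0e]
query mem[0x08]=0xc5, mem[0x0c]=0x80, mem[0x06]=0x80, mem[0x19]=0x00

MEM[0x08,0x0c,0x06,0x19] = c5 80 80 00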